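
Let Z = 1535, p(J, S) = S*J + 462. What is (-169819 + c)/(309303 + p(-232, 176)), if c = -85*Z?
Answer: -300294/268933 ≈ -1.1166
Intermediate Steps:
p(J, S) = 462 + J*S (p(J, S) = J*S + 462 = 462 + J*S)
c = -130475 (c = -85*1535 = -130475)
(-169819 + c)/(309303 + p(-232, 176)) = (-169819 - 130475)/(309303 + (462 - 232*176)) = -300294/(309303 + (462 - 40832)) = -300294/(309303 - 40370) = -300294/268933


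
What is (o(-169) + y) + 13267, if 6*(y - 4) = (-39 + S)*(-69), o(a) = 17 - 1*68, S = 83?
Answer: 12714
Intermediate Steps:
o(a) = -51 (o(a) = 17 - 68 = -51)
y = -502 (y = 4 + ((-39 + 83)*(-69))/6 = 4 + (44*(-69))/6 = 4 + (⅙)*(-3036) = 4 - 506 = -502)
(o(-169) + y) + 13267 = (-51 - 502) + 13267 = -553 + 13267 = 12714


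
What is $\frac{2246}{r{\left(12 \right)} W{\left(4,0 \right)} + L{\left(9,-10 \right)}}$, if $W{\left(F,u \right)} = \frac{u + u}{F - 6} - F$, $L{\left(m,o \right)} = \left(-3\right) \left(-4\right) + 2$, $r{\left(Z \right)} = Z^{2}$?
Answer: $- \frac{1123}{281} \approx -3.9964$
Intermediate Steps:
$L{\left(m,o \right)} = 14$ ($L{\left(m,o \right)} = 12 + 2 = 14$)
$W{\left(F,u \right)} = - F + \frac{2 u}{-6 + F}$ ($W{\left(F,u \right)} = \frac{2 u}{-6 + F} - F = - F + \frac{2 u}{-6 + F}$)
$\frac{2246}{r{\left(12 \right)} W{\left(4,0 \right)} + L{\left(9,-10 \right)}} = \frac{2246}{12^{2} \frac{- 4^{2} + 2 \cdot 0 + 6 \cdot 4}{-6 + 4} + 14} = \frac{2246}{144 \frac{\left(-1\right) 16 + 0 + 24}{-2} + 14} = \frac{2246}{144 \left(- \frac{-16 + 0 + 24}{2}\right) + 14} = \frac{2246}{144 \left(\left(- \frac{1}{2}\right) 8\right) + 14} = \frac{2246}{144 \left(-4\right) + 14} = \frac{2246}{-576 + 14} = \frac{2246}{-562} = 2246 \left(- \frac{1}{562}\right) = - \frac{1123}{281}$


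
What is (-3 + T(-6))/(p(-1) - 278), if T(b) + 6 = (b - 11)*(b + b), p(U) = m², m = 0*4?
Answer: -195/278 ≈ -0.70144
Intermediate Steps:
m = 0
p(U) = 0 (p(U) = 0² = 0)
T(b) = -6 + 2*b*(-11 + b) (T(b) = -6 + (b - 11)*(b + b) = -6 + (-11 + b)*(2*b) = -6 + 2*b*(-11 + b))
(-3 + T(-6))/(p(-1) - 278) = (-3 + (-6 - 22*(-6) + 2*(-6)²))/(0 - 278) = (-3 + (-6 + 132 + 2*36))/(-278) = (-3 + (-6 + 132 + 72))*(-1/278) = (-3 + 198)*(-1/278) = 195*(-1/278) = -195/278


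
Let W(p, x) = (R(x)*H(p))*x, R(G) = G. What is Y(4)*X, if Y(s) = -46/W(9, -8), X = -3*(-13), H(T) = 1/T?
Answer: -8073/32 ≈ -252.28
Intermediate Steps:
X = 39
W(p, x) = x²/p (W(p, x) = (x/p)*x = x²/p)
Y(s) = -207/32 (Y(s) = -46/((-8)²/9) = -46/((⅑)*64) = -46/64/9 = -46*9/64 = -207/32)
Y(4)*X = -207/32*39 = -8073/32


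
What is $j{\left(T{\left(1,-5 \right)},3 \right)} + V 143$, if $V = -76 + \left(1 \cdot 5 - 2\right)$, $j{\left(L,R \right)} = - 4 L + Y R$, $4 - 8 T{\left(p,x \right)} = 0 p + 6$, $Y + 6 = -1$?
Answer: $-10459$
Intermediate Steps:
$Y = -7$ ($Y = -6 - 1 = -7$)
$T{\left(p,x \right)} = - \frac{1}{4}$ ($T{\left(p,x \right)} = \frac{1}{2} - \frac{0 p + 6}{8} = \frac{1}{2} - \frac{0 + 6}{8} = \frac{1}{2} - \frac{3}{4} = - \frac{1}{4}$)
$j{\left(L,R \right)} = - 7 R - 4 L$ ($j{\left(L,R \right)} = - 4 L - 7 R = - 7 R - 4 L$)
$V = -73$ ($V = -76 + \left(5 - 2\right) = -76 + 3 = -73$)
$j{\left(T{\left(1,-5 \right)},3 \right)} + V 143 = \left(\left(-7\right) 3 - -1\right) - 10439 = \left(-21 + 1\right) - 10439 = -20 - 10439 = -10459$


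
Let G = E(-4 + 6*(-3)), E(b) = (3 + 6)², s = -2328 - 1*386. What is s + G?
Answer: -2633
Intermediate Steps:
s = -2714 (s = -2328 - 386 = -2714)
E(b) = 81 (E(b) = 9² = 81)
G = 81
s + G = -2714 + 81 = -2633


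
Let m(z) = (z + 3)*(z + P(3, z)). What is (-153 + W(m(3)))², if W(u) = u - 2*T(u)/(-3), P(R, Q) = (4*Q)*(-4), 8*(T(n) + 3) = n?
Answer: 801025/4 ≈ 2.0026e+5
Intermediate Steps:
T(n) = -3 + n/8
P(R, Q) = -16*Q
m(z) = -15*z*(3 + z) (m(z) = (z + 3)*(z - 16*z) = (3 + z)*(-15*z) = -15*z*(3 + z))
W(u) = -2 + 13*u/12 (W(u) = u - 2*(-3 + u/8)/(-3) = u - 2*(-3 + u/8)*(-1)/3 = u - 2*(1 - u/24) = u + (-2 + u/12) = -2 + 13*u/12)
(-153 + W(m(3)))² = (-153 + (-2 + 13*(15*3*(-3 - 1*3))/12))² = (-153 + (-2 + 13*(15*3*(-3 - 3))/12))² = (-153 + (-2 + 13*(15*3*(-6))/12))² = (-153 + (-2 + (13/12)*(-270)))² = (-153 + (-2 - 585/2))² = (-153 - 589/2)² = (-895/2)² = 801025/4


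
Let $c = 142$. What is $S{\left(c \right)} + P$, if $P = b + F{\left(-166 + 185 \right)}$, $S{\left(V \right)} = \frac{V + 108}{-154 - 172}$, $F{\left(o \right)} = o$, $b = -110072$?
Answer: $- \frac{17938764}{163} \approx -1.1005 \cdot 10^{5}$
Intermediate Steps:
$S{\left(V \right)} = - \frac{54}{163} - \frac{V}{326}$ ($S{\left(V \right)} = \frac{108 + V}{-326} = \left(108 + V\right) \left(- \frac{1}{326}\right) = - \frac{54}{163} - \frac{V}{326}$)
$P = -110053$ ($P = -110072 + \left(-166 + 185\right) = -110072 + 19 = -110053$)
$S{\left(c \right)} + P = \left(- \frac{54}{163} - \frac{71}{163}\right) - 110053 = - \frac{125}{163} - 110053 = - \frac{17938764}{163}$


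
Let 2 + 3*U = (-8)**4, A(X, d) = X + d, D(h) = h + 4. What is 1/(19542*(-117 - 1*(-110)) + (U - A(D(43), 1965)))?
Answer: -3/412324 ≈ -7.2758e-6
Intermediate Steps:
D(h) = 4 + h
U = 4094/3 (U = -2/3 + (1/3)*(-8)**4 = -2/3 + (1/3)*4096 = -2/3 + 4096/3 = 4094/3 ≈ 1364.7)
1/(19542*(-117 - 1*(-110)) + (U - A(D(43), 1965))) = 1/(19542*(-117 - 1*(-110)) + (4094/3 - ((4 + 43) + 1965))) = 1/(19542*(-117 + 110) + (4094/3 - (47 + 1965))) = 1/(19542*(-7) + (4094/3 - 1*2012)) = 1/(-136794 + (4094/3 - 2012)) = 1/(-136794 - 1942/3) = 1/(-412324/3) = -3/412324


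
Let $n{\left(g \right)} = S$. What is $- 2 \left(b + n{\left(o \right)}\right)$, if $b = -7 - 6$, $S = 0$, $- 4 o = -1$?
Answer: $26$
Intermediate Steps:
$o = \frac{1}{4}$ ($o = \left(- \frac{1}{4}\right) \left(-1\right) = \frac{1}{4} \approx 0.25$)
$n{\left(g \right)} = 0$
$b = -13$
$- 2 \left(b + n{\left(o \right)}\right) = - 2 \left(-13 + 0\right) = \left(-2\right) \left(-13\right) = 26$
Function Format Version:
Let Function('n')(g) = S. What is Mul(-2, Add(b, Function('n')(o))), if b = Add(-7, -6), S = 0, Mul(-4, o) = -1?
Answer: 26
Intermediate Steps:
o = Rational(1, 4) (o = Mul(Rational(-1, 4), -1) = Rational(1, 4) ≈ 0.25000)
Function('n')(g) = 0
b = -13
Mul(-2, Add(b, Function('n')(o))) = Mul(-2, Add(-13, 0)) = Mul(-2, -13) = 26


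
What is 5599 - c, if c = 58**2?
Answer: 2235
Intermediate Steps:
c = 3364
5599 - c = 5599 - 1*3364 = 5599 - 3364 = 2235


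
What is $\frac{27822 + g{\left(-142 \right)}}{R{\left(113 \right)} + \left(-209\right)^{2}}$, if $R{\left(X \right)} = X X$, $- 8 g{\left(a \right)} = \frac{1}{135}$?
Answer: $\frac{30047759}{60966000} \approx 0.49286$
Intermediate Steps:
$g{\left(a \right)} = - \frac{1}{1080}$ ($g{\left(a \right)} = - \frac{1}{8 \cdot 135} = \left(- \frac{1}{8}\right) \frac{1}{135} = - \frac{1}{1080}$)
$R{\left(X \right)} = X^{2}$
$\frac{27822 + g{\left(-142 \right)}}{R{\left(113 \right)} + \left(-209\right)^{2}} = \frac{27822 - \frac{1}{1080}}{113^{2} + \left(-209\right)^{2}} = \frac{30047759}{1080 \left(12769 + 43681\right)} = \frac{30047759}{1080 \cdot 56450} = \frac{30047759}{1080} \cdot \frac{1}{56450} = \frac{30047759}{60966000}$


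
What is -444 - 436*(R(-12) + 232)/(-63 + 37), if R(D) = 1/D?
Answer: 268715/78 ≈ 3445.1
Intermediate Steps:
-444 - 436*(R(-12) + 232)/(-63 + 37) = -444 - 436*(1/(-12) + 232)/(-63 + 37) = -444 - 436*(-1/12 + 232)/(-26) = -444 - 303347*(-1)/(3*26) = -444 - 436*(-2783/312) = -444 + 303347/78 = 268715/78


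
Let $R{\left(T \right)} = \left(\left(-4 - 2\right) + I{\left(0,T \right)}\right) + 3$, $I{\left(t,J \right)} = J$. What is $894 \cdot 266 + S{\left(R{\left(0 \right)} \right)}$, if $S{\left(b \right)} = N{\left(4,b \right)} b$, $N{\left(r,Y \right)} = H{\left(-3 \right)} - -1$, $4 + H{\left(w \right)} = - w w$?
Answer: $237840$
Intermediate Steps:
$H{\left(w \right)} = -4 - w^{2}$ ($H{\left(w \right)} = -4 + - w w = -4 - w^{2}$)
$N{\left(r,Y \right)} = -12$ ($N{\left(r,Y \right)} = \left(-4 - \left(-3\right)^{2}\right) - -1 = \left(-4 - 9\right) + 1 = -13 + 1 = -12$)
$R{\left(T \right)} = -3 + T$ ($R{\left(T \right)} = \left(\left(-4 - 2\right) + T\right) + 3 = \left(-6 + T\right) + 3 = -3 + T$)
$S{\left(b \right)} = - 12 b$
$894 \cdot 266 + S{\left(R{\left(0 \right)} \right)} = 894 \cdot 266 - 12 \left(-3 + 0\right) = 237804 - -36 = 237804 + 36 = 237840$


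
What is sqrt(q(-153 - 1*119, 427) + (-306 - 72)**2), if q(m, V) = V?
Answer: sqrt(143311) ≈ 378.56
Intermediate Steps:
sqrt(q(-153 - 1*119, 427) + (-306 - 72)**2) = sqrt(427 + (-306 - 72)**2) = sqrt(427 + (-378)**2) = sqrt(427 + 142884) = sqrt(143311)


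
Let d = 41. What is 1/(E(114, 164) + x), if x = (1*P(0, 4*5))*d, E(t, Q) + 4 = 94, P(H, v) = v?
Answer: 1/910 ≈ 0.0010989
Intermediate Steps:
E(t, Q) = 90 (E(t, Q) = -4 + 94 = 90)
x = 820 (x = (1*(4*5))*41 = (1*20)*41 = 20*41 = 820)
1/(E(114, 164) + x) = 1/(90 + 820) = 1/910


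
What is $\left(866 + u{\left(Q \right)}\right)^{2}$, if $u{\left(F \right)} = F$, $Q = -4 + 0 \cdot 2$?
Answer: $743044$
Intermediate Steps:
$Q = -4$ ($Q = -4 + 0 = -4$)
$\left(866 + u{\left(Q \right)}\right)^{2} = \left(866 - 4\right)^{2} = 862^{2} = 743044$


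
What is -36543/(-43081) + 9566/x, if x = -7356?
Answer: -71651269/158451918 ≈ -0.45220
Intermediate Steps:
-36543/(-43081) + 9566/x = -36543/(-43081) + 9566/(-7356) = -36543*(-1/43081) + 9566*(-1/7356) = 36543/43081 - 4783/3678 = -71651269/158451918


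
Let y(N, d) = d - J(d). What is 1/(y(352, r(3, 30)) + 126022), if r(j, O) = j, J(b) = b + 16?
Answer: 1/126006 ≈ 7.9361e-6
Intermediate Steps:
J(b) = 16 + b
y(N, d) = -16 (y(N, d) = d - (16 + d) = d + (-16 - d) = -16)
1/(y(352, r(3, 30)) + 126022) = 1/(-16 + 126022) = 1/126006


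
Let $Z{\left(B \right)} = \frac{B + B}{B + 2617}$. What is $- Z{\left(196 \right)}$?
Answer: $- \frac{392}{2813} \approx -0.13935$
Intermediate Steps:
$Z{\left(B \right)} = \frac{2 B}{2617 + B}$
$- Z{\left(196 \right)} = - \frac{2 \cdot 196}{2617 + 196} = - \frac{2 \cdot 196}{2813} = \left(-1\right) \frac{392}{2813} = - \frac{392}{2813}$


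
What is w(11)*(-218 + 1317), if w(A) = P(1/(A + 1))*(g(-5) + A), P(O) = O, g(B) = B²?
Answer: 3297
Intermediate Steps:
w(A) = (25 + A)/(1 + A) (w(A) = ((-5)² + A)/(A + 1) = (25 + A)/(1 + A))
w(11)*(-218 + 1317) = ((25 + 11)/(1 + 11))*(-218 + 1317) = (36/12)*1099 = ((1/12)*36)*1099 = 3*1099 = 3297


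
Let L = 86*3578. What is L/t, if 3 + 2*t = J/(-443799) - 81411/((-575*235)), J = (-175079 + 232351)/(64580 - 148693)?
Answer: -776057572595606492250/3023332590139667 ≈ -2.5669e+5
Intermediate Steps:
J = -57272/84113 (J = 57272/(-84113) = 57272*(-1/84113) = -57272/84113 ≈ -0.68089)
L = 307708
t = -6046665180279334/5044116971905875 (t = -3/2 + (-57272/84113/(-443799) - 81411/((-575*235)))/2 = -3/2 + (-57272/84113*(-1/443799) - 81411/(-135125))/2 = -3/2 + (57272/37329265287 - 81411*(-1/135125))/2 = -3/2 + (57272/37329265287 + 81411/135125)/2 = -3/2 + (1/2)*(3039020555158957/5044116971905875) = -3/2 + 3039020555158957/10088233943811750 = -6046665180279334/5044116971905875 ≈ -1.1988)
L/t = 307708/(-6046665180279334/5044116971905875) = 307708*(-5044116971905875/6046665180279334) = -776057572595606492250/3023332590139667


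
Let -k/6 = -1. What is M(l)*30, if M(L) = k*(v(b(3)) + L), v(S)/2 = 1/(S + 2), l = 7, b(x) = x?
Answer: 1332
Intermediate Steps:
k = 6 (k = -6*(-1) = 6)
v(S) = 2/(2 + S) (v(S) = 2/(S + 2) = 2/(2 + S))
M(L) = 12/5 + 6*L (M(L) = 6*(2/(2 + 3) + L) = 6*(2/5 + L) = 6*(2*(⅕) + L) = 6*(⅖ + L) = 12/5 + 6*L)
M(l)*30 = (12/5 + 6*7)*30 = (12/5 + 42)*30 = (222/5)*30 = 1332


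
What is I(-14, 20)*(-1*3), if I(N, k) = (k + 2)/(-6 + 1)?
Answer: 66/5 ≈ 13.200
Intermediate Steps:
I(N, k) = -2/5 - k/5 (I(N, k) = (2 + k)/(-5) = (2 + k)*(-1/5) = -2/5 - k/5)
I(-14, 20)*(-1*3) = (-2/5 - 1/5*20)*(-1*3) = (-2/5 - 4)*(-3) = -22/5*(-3) = 66/5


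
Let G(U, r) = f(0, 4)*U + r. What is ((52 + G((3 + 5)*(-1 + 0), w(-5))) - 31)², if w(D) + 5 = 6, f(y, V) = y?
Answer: 484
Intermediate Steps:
w(D) = 1 (w(D) = -5 + 6 = 1)
G(U, r) = r (G(U, r) = 0*U + r = 0 + r = r)
((52 + G((3 + 5)*(-1 + 0), w(-5))) - 31)² = ((52 + 1) - 31)² = (53 - 31)² = 22² = 484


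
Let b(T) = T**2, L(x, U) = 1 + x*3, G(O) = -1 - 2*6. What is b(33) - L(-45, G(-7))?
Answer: 1223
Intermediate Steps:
G(O) = -13 (G(O) = -1 - 12 = -13)
L(x, U) = 1 + 3*x
b(33) - L(-45, G(-7)) = 33**2 - (1 + 3*(-45)) = 1089 - (1 - 135) = 1089 - 1*(-134) = 1089 + 134 = 1223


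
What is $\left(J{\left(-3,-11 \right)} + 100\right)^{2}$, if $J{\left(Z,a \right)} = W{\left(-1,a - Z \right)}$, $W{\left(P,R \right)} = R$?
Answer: $8464$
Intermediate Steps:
$J{\left(Z,a \right)} = a - Z$
$\left(J{\left(-3,-11 \right)} + 100\right)^{2} = \left(\left(-11 - -3\right) + 100\right)^{2} = \left(\left(-11 + 3\right) + 100\right)^{2} = \left(-8 + 100\right)^{2} = 92^{2} = 8464$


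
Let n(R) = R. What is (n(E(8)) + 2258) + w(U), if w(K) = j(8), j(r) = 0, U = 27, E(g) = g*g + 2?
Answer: 2324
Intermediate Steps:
E(g) = 2 + g² (E(g) = g² + 2 = 2 + g²)
w(K) = 0
(n(E(8)) + 2258) + w(U) = ((2 + 8²) + 2258) + 0 = ((2 + 64) + 2258) + 0 = (66 + 2258) + 0 = 2324 + 0 = 2324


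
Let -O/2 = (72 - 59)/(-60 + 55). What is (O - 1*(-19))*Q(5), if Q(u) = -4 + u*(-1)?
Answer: -1089/5 ≈ -217.80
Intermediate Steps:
Q(u) = -4 - u
O = 26/5 (O = -2*(72 - 59)/(-60 + 55) = -26/(-5) = -26*(-1)/5 = -2*(-13/5) = 26/5 ≈ 5.2000)
(O - 1*(-19))*Q(5) = (26/5 - 1*(-19))*(-4 - 1*5) = (26/5 + 19)*(-4 - 5) = (121/5)*(-9) = -1089/5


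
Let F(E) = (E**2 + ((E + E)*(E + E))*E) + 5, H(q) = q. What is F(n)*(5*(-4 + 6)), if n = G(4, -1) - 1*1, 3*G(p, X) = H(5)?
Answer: 1790/27 ≈ 66.296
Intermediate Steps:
G(p, X) = 5/3 (G(p, X) = (1/3)*5 = 5/3)
n = 2/3 (n = 5/3 - 1*1 = 5/3 - 1 = 2/3 ≈ 0.66667)
F(E) = 5 + E**2 + 4*E**3 (F(E) = (E**2 + ((2*E)*(2*E))*E) + 5 = (E**2 + (4*E**2)*E) + 5 = (E**2 + 4*E**3) + 5 = 5 + E**2 + 4*E**3)
F(n)*(5*(-4 + 6)) = (5 + (2/3)**2 + 4*(2/3)**3)*(5*(-4 + 6)) = (5 + 4/9 + 4*(8/27))*(5*2) = (5 + 4/9 + 32/27)*10 = (179/27)*10 = 1790/27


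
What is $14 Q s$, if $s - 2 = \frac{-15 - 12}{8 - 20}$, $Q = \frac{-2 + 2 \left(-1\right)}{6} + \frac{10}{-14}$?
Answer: $- \frac{493}{6} \approx -82.167$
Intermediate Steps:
$Q = - \frac{29}{21}$ ($Q = \left(-2 - 2\right) \frac{1}{6} + 10 \left(- \frac{1}{14}\right) = \left(-4\right) \frac{1}{6} - \frac{5}{7} = - \frac{2}{3} - \frac{5}{7} = - \frac{29}{21} \approx -1.381$)
$s = \frac{17}{4}$ ($s = 2 + \frac{-15 - 12}{8 - 20} = 2 - \frac{27}{-12} = 2 - - \frac{9}{4} = 2 + \frac{9}{4} = \frac{17}{4} \approx 4.25$)
$14 Q s = 14 \left(- \frac{29}{21}\right) \frac{17}{4} = \left(- \frac{58}{3}\right) \frac{17}{4} = - \frac{493}{6}$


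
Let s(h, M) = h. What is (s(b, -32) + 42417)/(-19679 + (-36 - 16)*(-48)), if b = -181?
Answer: -42236/17183 ≈ -2.4580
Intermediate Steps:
(s(b, -32) + 42417)/(-19679 + (-36 - 16)*(-48)) = (-181 + 42417)/(-19679 + (-36 - 16)*(-48)) = 42236/(-19679 - 52*(-48)) = 42236/(-19679 + 2496) = 42236/(-17183) = 42236*(-1/17183) = -42236/17183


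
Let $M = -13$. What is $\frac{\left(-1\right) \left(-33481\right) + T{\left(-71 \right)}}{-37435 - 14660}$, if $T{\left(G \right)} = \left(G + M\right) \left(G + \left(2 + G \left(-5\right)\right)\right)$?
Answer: $- \frac{9457}{52095} \approx -0.18153$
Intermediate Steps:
$T{\left(G \right)} = \left(-13 + G\right) \left(2 - 4 G\right)$ ($T{\left(G \right)} = \left(G - 13\right) \left(G + \left(2 + G \left(-5\right)\right)\right) = \left(-13 + G\right) \left(G - \left(-2 + 5 G\right)\right) = \left(-13 + G\right) \left(2 - 4 G\right)$)
$\frac{\left(-1\right) \left(-33481\right) + T{\left(-71 \right)}}{-37435 - 14660} = \frac{\left(-1\right) \left(-33481\right) - \left(3860 + 20164\right)}{-37435 - 14660} = \frac{33481 - 24024}{-52095} = \left(33481 - 24024\right) \left(- \frac{1}{52095}\right) = 9457 \left(- \frac{1}{52095}\right) = - \frac{9457}{52095}$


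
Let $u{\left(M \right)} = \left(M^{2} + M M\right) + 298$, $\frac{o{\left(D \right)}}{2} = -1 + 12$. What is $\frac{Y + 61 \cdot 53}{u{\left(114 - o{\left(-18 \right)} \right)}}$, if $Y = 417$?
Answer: $\frac{1825}{8613} \approx 0.21189$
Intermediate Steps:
$o{\left(D \right)} = 22$ ($o{\left(D \right)} = 2 \left(-1 + 12\right) = 2 \cdot 11 = 22$)
$u{\left(M \right)} = 298 + 2 M^{2}$ ($u{\left(M \right)} = \left(M^{2} + M^{2}\right) + 298 = 2 M^{2} + 298 = 298 + 2 M^{2}$)
$\frac{Y + 61 \cdot 53}{u{\left(114 - o{\left(-18 \right)} \right)}} = \frac{417 + 61 \cdot 53}{298 + 2 \left(114 - 22\right)^{2}} = \frac{417 + 3233}{298 + 2 \left(114 - 22\right)^{2}} = \frac{3650}{298 + 2 \cdot 92^{2}} = \frac{3650}{298 + 2 \cdot 8464} = \frac{3650}{298 + 16928} = \frac{3650}{17226} = 3650 \cdot \frac{1}{17226} = \frac{1825}{8613}$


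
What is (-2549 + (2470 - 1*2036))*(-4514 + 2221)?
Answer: 4849695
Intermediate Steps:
(-2549 + (2470 - 1*2036))*(-4514 + 2221) = (-2549 + (2470 - 2036))*(-2293) = (-2549 + 434)*(-2293) = -2115*(-2293) = 4849695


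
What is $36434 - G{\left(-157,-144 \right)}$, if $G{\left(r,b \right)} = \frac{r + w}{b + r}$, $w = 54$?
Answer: $\frac{10966531}{301} \approx 36434.0$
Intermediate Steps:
$G{\left(r,b \right)} = \frac{54 + r}{b + r}$ ($G{\left(r,b \right)} = \frac{r + 54}{b + r} = \frac{54 + r}{b + r}$)
$36434 - G{\left(-157,-144 \right)} = 36434 - \frac{54 - 157}{-144 - 157} = 36434 - \frac{1}{-301} \left(-103\right) = 36434 - \left(- \frac{1}{301}\right) \left(-103\right) = 36434 - \frac{103}{301} = \frac{10966531}{301}$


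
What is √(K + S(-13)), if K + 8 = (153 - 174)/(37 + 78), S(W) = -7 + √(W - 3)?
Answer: √(-200790 + 52900*I)/115 ≈ 0.50896 + 3.9296*I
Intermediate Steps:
S(W) = -7 + √(-3 + W)
K = -941/115 (K = -8 + (153 - 174)/(37 + 78) = -8 - 21/115 = -941/115 ≈ -8.1826)
√(K + S(-13)) = √(-941/115 + (-7 + √(-3 - 13))) = √(-941/115 + (-7 + √(-16))) = √(-941/115 + (-7 + 4*I)) = √(-1746/115 + 4*I)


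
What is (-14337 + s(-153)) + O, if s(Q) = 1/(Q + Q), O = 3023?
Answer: -3462085/306 ≈ -11314.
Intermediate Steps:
s(Q) = 1/(2*Q)
(-14337 + s(-153)) + O = (-14337 + (1/2)/(-153)) + 3023 = (-14337 + (1/2)*(-1/153)) + 3023 = (-14337 - 1/306) + 3023 = -4387123/306 + 3023 = -3462085/306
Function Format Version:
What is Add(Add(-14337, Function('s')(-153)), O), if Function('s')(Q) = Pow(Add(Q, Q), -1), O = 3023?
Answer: Rational(-3462085, 306) ≈ -11314.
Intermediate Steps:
Function('s')(Q) = Mul(Rational(1, 2), Pow(Q, -1)) (Function('s')(Q) = Pow(Mul(2, Q), -1) = Mul(Rational(1, 2), Pow(Q, -1)))
Add(Add(-14337, Function('s')(-153)), O) = Add(Add(-14337, Mul(Rational(1, 2), Pow(-153, -1))), 3023) = Add(Add(-14337, Mul(Rational(1, 2), Rational(-1, 153))), 3023) = Add(Add(-14337, Rational(-1, 306)), 3023) = Add(Rational(-4387123, 306), 3023) = Rational(-3462085, 306)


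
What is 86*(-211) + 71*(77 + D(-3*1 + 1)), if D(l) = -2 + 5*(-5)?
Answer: -14596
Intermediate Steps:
D(l) = -27 (D(l) = -2 - 25 = -27)
86*(-211) + 71*(77 + D(-3*1 + 1)) = 86*(-211) + 71*(77 - 27) = -18146 + 71*50 = -18146 + 3550 = -14596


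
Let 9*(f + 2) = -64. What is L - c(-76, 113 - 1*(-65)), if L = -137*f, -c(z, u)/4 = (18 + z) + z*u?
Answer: -477862/9 ≈ -53096.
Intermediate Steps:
f = -82/9 (f = -2 + (⅑)*(-64) = -2 - 64/9 = -82/9 ≈ -9.1111)
c(z, u) = -72 - 4*z - 4*u*z (c(z, u) = -4*((18 + z) + z*u) = -4*((18 + z) + u*z) = -4*(18 + z + u*z) = -72 - 4*z - 4*u*z)
L = 11234/9 (L = -137*(-82/9) = 11234/9 ≈ 1248.2)
L - c(-76, 113 - 1*(-65)) = 11234/9 - (-72 - 4*(-76) - 4*(113 - 1*(-65))*(-76)) = 11234/9 - (-72 + 304 - 4*(113 + 65)*(-76)) = 11234/9 - (-72 + 304 - 4*178*(-76)) = 11234/9 - (-72 + 304 + 54112) = 11234/9 - 1*54344 = 11234/9 - 54344 = -477862/9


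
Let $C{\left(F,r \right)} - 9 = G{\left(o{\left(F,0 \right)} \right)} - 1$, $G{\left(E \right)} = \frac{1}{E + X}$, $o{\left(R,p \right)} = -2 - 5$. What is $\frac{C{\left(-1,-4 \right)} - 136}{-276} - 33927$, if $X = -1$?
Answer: $- \frac{74909791}{2208} \approx -33927.0$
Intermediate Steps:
$o{\left(R,p \right)} = -7$
$G{\left(E \right)} = \frac{1}{-1 + E}$ ($G{\left(E \right)} = \frac{1}{E - 1} = \frac{1}{-1 + E}$)
$C{\left(F,r \right)} = \frac{63}{8}$ ($C{\left(F,r \right)} = 9 - \left(1 - \frac{1}{-1 - 7}\right) = 9 - \left(1 - \frac{1}{-8}\right) = 9 - \frac{9}{8} = \frac{63}{8}$)
$\frac{C{\left(-1,-4 \right)} - 136}{-276} - 33927 = \frac{\frac{63}{8} - 136}{-276} - 33927 = \left(- \frac{1025}{8}\right) \left(- \frac{1}{276}\right) - 33927 = \frac{1025}{2208} - 33927 = - \frac{74909791}{2208}$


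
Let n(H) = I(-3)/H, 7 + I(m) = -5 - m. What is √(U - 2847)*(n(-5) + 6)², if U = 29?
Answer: 1521*I*√2818/25 ≈ 3229.7*I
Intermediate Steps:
I(m) = -12 - m (I(m) = -7 + (-5 - m) = -12 - m)
n(H) = -9/H (n(H) = (-12 - 1*(-3))/H = (-12 + 3)/H = -9/H)
√(U - 2847)*(n(-5) + 6)² = √(29 - 2847)*(-9/(-5) + 6)² = √(-2818)*(-9*(-⅕) + 6)² = (I*√2818)*(9/5 + 6)² = (I*√2818)*(39/5)² = (I*√2818)*(1521/25) = 1521*I*√2818/25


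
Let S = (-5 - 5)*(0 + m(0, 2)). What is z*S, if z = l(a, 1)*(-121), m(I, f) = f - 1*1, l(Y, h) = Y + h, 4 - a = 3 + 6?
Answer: -4840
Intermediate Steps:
a = -5 (a = 4 - (3 + 6) = 4 - 1*9 = 4 - 9 = -5)
m(I, f) = -1 + f (m(I, f) = f - 1 = -1 + f)
S = -10 (S = (-5 - 5)*(0 + (-1 + 2)) = -10*(0 + 1) = -10*1 = -10)
z = 484 (z = (-5 + 1)*(-121) = -4*(-121) = 484)
z*S = 484*(-10) = -4840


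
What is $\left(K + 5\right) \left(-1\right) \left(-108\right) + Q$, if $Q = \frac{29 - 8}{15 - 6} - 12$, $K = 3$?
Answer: $\frac{2563}{3} \approx 854.33$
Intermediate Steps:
$Q = - \frac{29}{3}$ ($Q = \frac{21}{9} - 12 = 21 \cdot \frac{1}{9} - 12 = \frac{7}{3} - 12 = - \frac{29}{3} \approx -9.6667$)
$\left(K + 5\right) \left(-1\right) \left(-108\right) + Q = \left(3 + 5\right) \left(-1\right) \left(-108\right) - \frac{29}{3} = 8 \left(-1\right) \left(-108\right) - \frac{29}{3} = \left(-8\right) \left(-108\right) - \frac{29}{3} = 864 - \frac{29}{3} = \frac{2563}{3}$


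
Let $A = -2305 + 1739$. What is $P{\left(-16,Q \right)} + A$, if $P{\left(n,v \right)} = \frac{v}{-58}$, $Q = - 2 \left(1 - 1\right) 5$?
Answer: $-566$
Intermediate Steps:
$Q = 0$ ($Q = - 2 \left(1 - 1\right) 5 = \left(-2\right) 0 \cdot 5 = 0 \cdot 5 = 0$)
$A = -566$
$P{\left(n,v \right)} = - \frac{v}{58}$ ($P{\left(n,v \right)} = v \left(- \frac{1}{58}\right) = - \frac{v}{58}$)
$P{\left(-16,Q \right)} + A = \left(- \frac{1}{58}\right) 0 - 566 = 0 - 566 = -566$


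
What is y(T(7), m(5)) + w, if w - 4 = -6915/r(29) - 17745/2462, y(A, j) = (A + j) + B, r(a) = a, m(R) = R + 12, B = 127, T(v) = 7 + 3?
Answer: -6258451/71398 ≈ -87.656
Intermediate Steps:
T(v) = 10
m(R) = 12 + R
y(A, j) = 127 + A + j (y(A, j) = (A + j) + 127 = 127 + A + j)
w = -17253743/71398 (w = 4 + (-6915/29 - 17745/2462) = 4 - 17539335/71398 = -17253743/71398 ≈ -241.66)
y(T(7), m(5)) + w = (127 + 10 + (12 + 5)) - 17253743/71398 = (127 + 10 + 17) - 17253743/71398 = 154 - 17253743/71398 = -6258451/71398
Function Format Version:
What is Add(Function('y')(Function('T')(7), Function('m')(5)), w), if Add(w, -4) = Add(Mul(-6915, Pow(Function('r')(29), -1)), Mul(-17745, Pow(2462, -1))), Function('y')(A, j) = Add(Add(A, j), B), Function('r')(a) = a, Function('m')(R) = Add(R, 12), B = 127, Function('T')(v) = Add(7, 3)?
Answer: Rational(-6258451, 71398) ≈ -87.656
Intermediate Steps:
Function('T')(v) = 10
Function('m')(R) = Add(12, R)
Function('y')(A, j) = Add(127, A, j) (Function('y')(A, j) = Add(Add(A, j), 127) = Add(127, A, j))
w = Rational(-17253743, 71398) (w = Add(4, Add(Mul(-6915, Pow(29, -1)), Mul(-17745, Pow(2462, -1)))) = Add(4, Add(Mul(-6915, Rational(1, 29)), Mul(-17745, Rational(1, 2462)))) = Add(4, Add(Rational(-6915, 29), Rational(-17745, 2462))) = Add(4, Rational(-17539335, 71398)) = Rational(-17253743, 71398) ≈ -241.66)
Add(Function('y')(Function('T')(7), Function('m')(5)), w) = Add(Add(127, 10, Add(12, 5)), Rational(-17253743, 71398)) = Add(Add(127, 10, 17), Rational(-17253743, 71398)) = Add(154, Rational(-17253743, 71398)) = Rational(-6258451, 71398)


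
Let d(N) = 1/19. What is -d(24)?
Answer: -1/19 ≈ -0.052632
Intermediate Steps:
d(N) = 1/19
-d(24) = -1*1/19 = -1/19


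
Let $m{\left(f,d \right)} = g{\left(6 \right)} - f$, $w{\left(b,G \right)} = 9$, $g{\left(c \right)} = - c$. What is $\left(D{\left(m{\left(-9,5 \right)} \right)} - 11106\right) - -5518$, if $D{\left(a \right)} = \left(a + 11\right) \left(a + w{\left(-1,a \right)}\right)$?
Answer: $-5420$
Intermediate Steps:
$m{\left(f,d \right)} = -6 - f$ ($m{\left(f,d \right)} = \left(-1\right) 6 - f = -6 - f$)
$D{\left(a \right)} = \left(9 + a\right) \left(11 + a\right)$ ($D{\left(a \right)} = \left(a + 11\right) \left(a + 9\right) = \left(11 + a\right) \left(9 + a\right) = \left(9 + a\right) \left(11 + a\right)$)
$\left(D{\left(m{\left(-9,5 \right)} \right)} - 11106\right) - -5518 = \left(\left(99 + \left(-6 - -9\right)^{2} + 20 \left(-6 - -9\right)\right) - 11106\right) - -5518 = \left(\left(99 + \left(-6 + 9\right)^{2} + 20 \left(-6 + 9\right)\right) - 11106\right) + 5518 = \left(\left(99 + 3^{2} + 20 \cdot 3\right) - 11106\right) + 5518 = \left(\left(99 + 9 + 60\right) - 11106\right) + 5518 = \left(168 - 11106\right) + 5518 = -10938 + 5518 = -5420$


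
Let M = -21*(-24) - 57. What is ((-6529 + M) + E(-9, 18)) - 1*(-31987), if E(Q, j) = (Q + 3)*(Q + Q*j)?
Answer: 26931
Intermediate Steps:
M = 447 (M = 504 - 57 = 447)
E(Q, j) = (3 + Q)*(Q + Q*j)
((-6529 + M) + E(-9, 18)) - 1*(-31987) = ((-6529 + 447) - 9*(3 - 9 + 3*18 - 9*18)) - 1*(-31987) = (-6082 - 9*(3 - 9 + 54 - 162)) + 31987 = (-6082 - 9*(-114)) + 31987 = (-6082 + 1026) + 31987 = -5056 + 31987 = 26931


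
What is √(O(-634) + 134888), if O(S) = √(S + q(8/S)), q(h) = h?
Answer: √(13554760232 + 317*I*√63711294)/317 ≈ 367.27 + 0.034279*I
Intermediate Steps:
O(S) = √(S + 8/S)
√(O(-634) + 134888) = √(√(-634 + 8/(-634)) + 134888) = √(√(-634 + 8*(-1/634)) + 134888) = √(√(-634 - 4/317) + 134888) = √(√(-200982/317) + 134888) = √(I*√63711294/317 + 134888) = √(134888 + I*√63711294/317)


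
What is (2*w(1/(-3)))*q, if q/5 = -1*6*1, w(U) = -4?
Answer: 240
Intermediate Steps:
q = -30 (q = 5*(-1*6*1) = 5*(-6*1) = 5*(-6) = -30)
(2*w(1/(-3)))*q = (2*(-4))*(-30) = -8*(-30) = 240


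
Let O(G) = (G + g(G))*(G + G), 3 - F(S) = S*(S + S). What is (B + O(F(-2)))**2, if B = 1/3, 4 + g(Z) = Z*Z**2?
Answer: 16168441/9 ≈ 1.7965e+6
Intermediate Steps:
F(S) = 3 - 2*S**2 (F(S) = 3 - S*(S + S) = 3 - S*2*S = 3 - 2*S**2)
g(Z) = -4 + Z**3 (g(Z) = -4 + Z*Z**2 = -4 + Z**3)
O(G) = 2*G*(-4 + G + G**3) (O(G) = (G + (-4 + G**3))*(G + G) = (-4 + G + G**3)*(2*G) = 2*G*(-4 + G + G**3))
B = 1/3 ≈ 0.33333
(B + O(F(-2)))**2 = (1/3 + 2*(3 - 2*(-2)**2)*(-4 + (3 - 2*(-2)**2) + (3 - 2*(-2)**2)**3))**2 = (1/3 + 2*(3 - 2*4)*(-4 + (3 - 2*4) + (3 - 2*4)**3))**2 = (1/3 + 2*(3 - 8)*(-4 + (3 - 8) + (3 - 8)**3))**2 = (1/3 + 2*(-5)*(-4 - 5 + (-5)**3))**2 = (1/3 + 2*(-5)*(-4 - 5 - 125))**2 = (1/3 + 2*(-5)*(-134))**2 = (1/3 + 1340)**2 = (4021/3)**2 = 16168441/9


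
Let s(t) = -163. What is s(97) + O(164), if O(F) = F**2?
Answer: 26733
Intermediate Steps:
s(97) + O(164) = -163 + 164**2 = -163 + 26896 = 26733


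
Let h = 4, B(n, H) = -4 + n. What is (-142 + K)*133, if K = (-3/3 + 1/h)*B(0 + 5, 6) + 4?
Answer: -73815/4 ≈ -18454.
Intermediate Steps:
K = 13/4 (K = (-3/3 + 1/4)*(-4 + (0 + 5)) + 4 = (-3*1/3 + 1*(1/4))*(-4 + 5) + 4 = (-1 + 1/4)*1 + 4 = -3/4*1 + 4 = -3/4 + 4 = 13/4 ≈ 3.2500)
(-142 + K)*133 = (-142 + 13/4)*133 = -555/4*133 = -73815/4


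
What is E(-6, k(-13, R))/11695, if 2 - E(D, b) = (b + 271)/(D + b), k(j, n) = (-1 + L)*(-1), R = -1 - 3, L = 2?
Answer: 284/81865 ≈ 0.0034691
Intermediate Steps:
R = -4
k(j, n) = -1 (k(j, n) = (-1 + 2)*(-1) = 1*(-1) = -1)
E(D, b) = 2 - (271 + b)/(D + b) (E(D, b) = 2 - (b + 271)/(D + b) = 2 - (271 + b)/(D + b))
E(-6, k(-13, R))/11695 = ((-271 - 1 + 2*(-6))/(-6 - 1))/11695 = ((-271 - 1 - 12)/(-7))*(1/11695) = -1/7*(-284)*(1/11695) = (284/7)*(1/11695) = 284/81865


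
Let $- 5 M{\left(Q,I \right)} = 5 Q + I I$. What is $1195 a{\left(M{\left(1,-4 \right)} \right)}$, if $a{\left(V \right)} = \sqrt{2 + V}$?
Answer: $239 i \sqrt{55} \approx 1772.5 i$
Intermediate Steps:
$M{\left(Q,I \right)} = - Q - \frac{I^{2}}{5}$ ($M{\left(Q,I \right)} = - \frac{5 Q + I I}{5} = - \frac{5 Q + I^{2}}{5} = - \frac{I^{2} + 5 Q}{5} = - Q - \frac{I^{2}}{5}$)
$1195 a{\left(M{\left(1,-4 \right)} \right)} = 1195 \sqrt{2 - \left(1 + \frac{\left(-4\right)^{2}}{5}\right)} = 1195 \sqrt{2 - \frac{21}{5}} = 1195 \sqrt{- \frac{11}{5}} = 1195 \frac{i \sqrt{55}}{5} = 239 i \sqrt{55}$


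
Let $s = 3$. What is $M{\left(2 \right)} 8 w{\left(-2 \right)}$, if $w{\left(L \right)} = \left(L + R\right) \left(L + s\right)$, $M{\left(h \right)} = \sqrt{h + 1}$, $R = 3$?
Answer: $8 \sqrt{3} \approx 13.856$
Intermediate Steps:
$M{\left(h \right)} = \sqrt{1 + h}$
$w{\left(L \right)} = \left(3 + L\right)^{2}$ ($w{\left(L \right)} = \left(L + 3\right) \left(L + 3\right) = \left(3 + L\right) \left(3 + L\right) = \left(3 + L\right)^{2}$)
$M{\left(2 \right)} 8 w{\left(-2 \right)} = \sqrt{1 + 2} \cdot 8 \left(9 + \left(-2\right)^{2} + 6 \left(-2\right)\right) = \sqrt{3} \cdot 8 \left(9 + 4 - 12\right) = 8 \sqrt{3} \cdot 1 = 8 \sqrt{3}$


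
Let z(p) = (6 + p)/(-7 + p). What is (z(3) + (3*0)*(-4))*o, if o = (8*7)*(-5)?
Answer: 630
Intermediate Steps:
z(p) = (6 + p)/(-7 + p)
o = -280 (o = 56*(-5) = -280)
(z(3) + (3*0)*(-4))*o = ((6 + 3)/(-7 + 3) + (3*0)*(-4))*(-280) = (9/(-4) + 0*(-4))*(-280) = (-¼*9 + 0)*(-280) = (-9/4 + 0)*(-280) = -9/4*(-280) = 630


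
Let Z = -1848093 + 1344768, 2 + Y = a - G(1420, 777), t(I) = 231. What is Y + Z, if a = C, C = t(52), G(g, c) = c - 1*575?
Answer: -503298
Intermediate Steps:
G(g, c) = -575 + c (G(g, c) = c - 575 = -575 + c)
C = 231
a = 231
Y = 27 (Y = -2 + (231 - (-575 + 777)) = -2 + (231 - 1*202) = -2 + (231 - 202) = -2 + 29 = 27)
Z = -503325
Y + Z = 27 - 503325 = -503298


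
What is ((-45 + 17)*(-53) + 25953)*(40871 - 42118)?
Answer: -34213939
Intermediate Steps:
((-45 + 17)*(-53) + 25953)*(40871 - 42118) = (-28*(-53) + 25953)*(-1247) = (1484 + 25953)*(-1247) = 27437*(-1247) = -34213939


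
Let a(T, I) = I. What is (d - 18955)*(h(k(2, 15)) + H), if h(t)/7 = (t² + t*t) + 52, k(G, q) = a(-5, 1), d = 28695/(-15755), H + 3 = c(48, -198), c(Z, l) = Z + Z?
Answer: -28134216624/3151 ≈ -8.9287e+6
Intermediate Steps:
c(Z, l) = 2*Z
H = 93 (H = -3 + 2*48 = -3 + 96 = 93)
d = -5739/3151 (d = 28695*(-1/15755) = -5739/3151 ≈ -1.8213)
k(G, q) = 1
h(t) = 364 + 14*t² (h(t) = 7*((t² + t*t) + 52) = 7*((t² + t²) + 52) = 7*(2*t² + 52) = 7*(52 + 2*t²) = 364 + 14*t²)
(d - 18955)*(h(k(2, 15)) + H) = (-5739/3151 - 18955)*((364 + 14*1²) + 93) = -59732944*((364 + 14*1) + 93)/3151 = -59732944*((364 + 14) + 93)/3151 = -59732944*(378 + 93)/3151 = -59732944/3151*471 = -28134216624/3151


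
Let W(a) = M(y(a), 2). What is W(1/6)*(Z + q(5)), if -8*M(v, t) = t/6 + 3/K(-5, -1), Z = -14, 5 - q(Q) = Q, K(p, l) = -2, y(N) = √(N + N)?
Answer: -49/24 ≈ -2.0417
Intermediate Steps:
y(N) = √2*√N (y(N) = √(2*N) = √2*√N)
q(Q) = 5 - Q
M(v, t) = 3/16 - t/48 (M(v, t) = -(t/6 + 3/(-2))/8 = -(t*(⅙) + 3*(-½))/8 = -(t/6 - 3/2)/8 = -(-3/2 + t/6)/8 = 3/16 - t/48)
W(a) = 7/48 (W(a) = 3/16 - 1/48*2 = 3/16 - 1/24 = 7/48)
W(1/6)*(Z + q(5)) = 7*(-14 + (5 - 1*5))/48 = 7*(-14 + (5 - 5))/48 = 7*(-14 + 0)/48 = (7/48)*(-14) = -49/24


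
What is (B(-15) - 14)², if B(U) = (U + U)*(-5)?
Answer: 18496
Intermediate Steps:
B(U) = -10*U (B(U) = (2*U)*(-5) = -10*U)
(B(-15) - 14)² = (-10*(-15) - 14)² = (150 - 14)² = 136² = 18496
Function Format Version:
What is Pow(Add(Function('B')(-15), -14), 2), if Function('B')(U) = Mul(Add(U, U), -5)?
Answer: 18496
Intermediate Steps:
Function('B')(U) = Mul(-10, U) (Function('B')(U) = Mul(Mul(2, U), -5) = Mul(-10, U))
Pow(Add(Function('B')(-15), -14), 2) = Pow(Add(Mul(-10, -15), -14), 2) = Pow(Add(150, -14), 2) = Pow(136, 2) = 18496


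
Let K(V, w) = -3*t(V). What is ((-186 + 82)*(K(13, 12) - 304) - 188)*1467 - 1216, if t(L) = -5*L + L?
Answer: 22303052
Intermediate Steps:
t(L) = -4*L
K(V, w) = 12*V (K(V, w) = -(-12)*V = 12*V)
((-186 + 82)*(K(13, 12) - 304) - 188)*1467 - 1216 = ((-186 + 82)*(12*13 - 304) - 188)*1467 - 1216 = (-104*(156 - 304) - 188)*1467 - 1216 = (-104*(-148) - 188)*1467 - 1216 = (15392 - 188)*1467 - 1216 = 15204*1467 - 1216 = 22304268 - 1216 = 22303052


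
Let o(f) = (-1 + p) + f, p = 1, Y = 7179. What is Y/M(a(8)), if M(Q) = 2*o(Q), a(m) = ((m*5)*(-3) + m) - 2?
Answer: -2393/76 ≈ -31.487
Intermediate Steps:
o(f) = f (o(f) = (-1 + 1) + f = 0 + f = f)
a(m) = -2 - 14*m (a(m) = ((5*m)*(-3) + m) - 2 = (-15*m + m) - 2 = -14*m - 2 = -2 - 14*m)
M(Q) = 2*Q
Y/M(a(8)) = 7179/((2*(-2 - 14*8))) = 7179/((2*(-2 - 112))) = 7179/((2*(-114))) = 7179/(-228) = 7179*(-1/228) = -2393/76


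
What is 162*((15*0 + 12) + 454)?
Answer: 75492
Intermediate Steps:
162*((15*0 + 12) + 454) = 162*((0 + 12) + 454) = 162*(12 + 454) = 162*466 = 75492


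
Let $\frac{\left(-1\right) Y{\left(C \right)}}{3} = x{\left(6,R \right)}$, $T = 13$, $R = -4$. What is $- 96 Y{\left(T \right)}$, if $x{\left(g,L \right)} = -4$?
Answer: $-1152$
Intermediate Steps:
$Y{\left(C \right)} = 12$ ($Y{\left(C \right)} = \left(-3\right) \left(-4\right) = 12$)
$- 96 Y{\left(T \right)} = \left(-96\right) 12 = -1152$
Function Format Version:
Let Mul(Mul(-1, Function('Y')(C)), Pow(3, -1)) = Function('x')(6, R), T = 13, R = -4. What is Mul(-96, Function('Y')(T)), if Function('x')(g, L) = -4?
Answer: -1152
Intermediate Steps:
Function('Y')(C) = 12 (Function('Y')(C) = Mul(-3, -4) = 12)
Mul(-96, Function('Y')(T)) = Mul(-96, 12) = -1152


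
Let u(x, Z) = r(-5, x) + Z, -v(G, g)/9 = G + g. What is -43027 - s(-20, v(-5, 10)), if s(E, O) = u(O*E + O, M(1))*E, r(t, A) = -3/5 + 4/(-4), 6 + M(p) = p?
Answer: -43159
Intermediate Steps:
M(p) = -6 + p
r(t, A) = -8/5 (r(t, A) = -3*1/5 + 4*(-1/4) = -3/5 - 1 = -8/5)
v(G, g) = -9*G - 9*g (v(G, g) = -9*(G + g) = -9*G - 9*g)
u(x, Z) = -8/5 + Z
s(E, O) = -33*E/5 (s(E, O) = (-8/5 + (-6 + 1))*E = (-8/5 - 5)*E = -33*E/5)
-43027 - s(-20, v(-5, 10)) = -43027 - (-33)*(-20)/5 = -43027 - 1*132 = -43027 - 132 = -43159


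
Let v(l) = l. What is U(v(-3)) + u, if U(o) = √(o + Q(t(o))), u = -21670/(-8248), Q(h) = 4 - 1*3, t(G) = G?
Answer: 10835/4124 + I*√2 ≈ 2.6273 + 1.4142*I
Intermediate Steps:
Q(h) = 1 (Q(h) = 4 - 3 = 1)
u = 10835/4124 (u = -21670*(-1/8248) = 10835/4124 ≈ 2.6273)
U(o) = √(1 + o) (U(o) = √(o + 1) = √(1 + o))
U(v(-3)) + u = √(1 - 3) + 10835/4124 = √(-2) + 10835/4124 = I*√2 + 10835/4124 = 10835/4124 + I*√2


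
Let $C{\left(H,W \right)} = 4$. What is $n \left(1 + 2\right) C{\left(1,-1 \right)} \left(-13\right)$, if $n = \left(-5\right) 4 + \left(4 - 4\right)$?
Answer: $3120$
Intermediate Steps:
$n = -20$ ($n = -20 + \left(4 - 4\right) = -20 + 0 = -20$)
$n \left(1 + 2\right) C{\left(1,-1 \right)} \left(-13\right) = - 20 \left(1 + 2\right) 4 \left(-13\right) = \left(-20\right) 3 \cdot 4 \left(-13\right) = \left(-60\right) 4 \left(-13\right) = \left(-240\right) \left(-13\right) = 3120$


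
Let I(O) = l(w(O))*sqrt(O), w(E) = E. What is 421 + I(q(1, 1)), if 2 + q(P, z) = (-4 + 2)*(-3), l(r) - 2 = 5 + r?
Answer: 443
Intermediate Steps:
l(r) = 7 + r (l(r) = 2 + (5 + r) = 7 + r)
q(P, z) = 4 (q(P, z) = -2 + (-4 + 2)*(-3) = -2 - 2*(-3) = -2 + 6 = 4)
I(O) = sqrt(O)*(7 + O) (I(O) = (7 + O)*sqrt(O) = sqrt(O)*(7 + O))
421 + I(q(1, 1)) = 421 + sqrt(4)*(7 + 4) = 421 + 2*11 = 421 + 22 = 443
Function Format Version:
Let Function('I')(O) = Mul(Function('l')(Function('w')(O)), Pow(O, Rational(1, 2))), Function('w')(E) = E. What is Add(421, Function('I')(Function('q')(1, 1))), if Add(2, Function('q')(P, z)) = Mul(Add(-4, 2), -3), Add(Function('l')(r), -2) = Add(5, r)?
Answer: 443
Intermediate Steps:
Function('l')(r) = Add(7, r) (Function('l')(r) = Add(2, Add(5, r)) = Add(7, r))
Function('q')(P, z) = 4 (Function('q')(P, z) = Add(-2, Mul(Add(-4, 2), -3)) = Add(-2, Mul(-2, -3)) = Add(-2, 6) = 4)
Function('I')(O) = Mul(Pow(O, Rational(1, 2)), Add(7, O)) (Function('I')(O) = Mul(Add(7, O), Pow(O, Rational(1, 2))) = Mul(Pow(O, Rational(1, 2)), Add(7, O)))
Add(421, Function('I')(Function('q')(1, 1))) = Add(421, Mul(Pow(4, Rational(1, 2)), Add(7, 4))) = Add(421, Mul(2, 11)) = Add(421, 22) = 443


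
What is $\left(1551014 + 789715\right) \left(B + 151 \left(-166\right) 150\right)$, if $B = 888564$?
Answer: $-6721019443944$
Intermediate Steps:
$\left(1551014 + 789715\right) \left(B + 151 \left(-166\right) 150\right) = \left(1551014 + 789715\right) \left(888564 + 151 \left(-166\right) 150\right) = 2340729 \left(888564 - 3759900\right) = 2340729 \left(-2871336\right) = -6721019443944$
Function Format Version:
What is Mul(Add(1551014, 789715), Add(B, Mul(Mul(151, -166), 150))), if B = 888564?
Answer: -6721019443944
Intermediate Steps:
Mul(Add(1551014, 789715), Add(B, Mul(Mul(151, -166), 150))) = Mul(Add(1551014, 789715), Add(888564, Mul(Mul(151, -166), 150))) = Mul(2340729, Add(888564, Mul(-25066, 150))) = Mul(2340729, Add(888564, -3759900)) = Mul(2340729, -2871336) = -6721019443944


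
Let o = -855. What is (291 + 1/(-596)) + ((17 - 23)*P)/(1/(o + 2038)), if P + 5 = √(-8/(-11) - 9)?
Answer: 21325475/596 - 7098*I*√1001/11 ≈ 35781.0 - 20416.0*I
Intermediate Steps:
P = -5 + I*√1001/11 (P = -5 + √(-8/(-11) - 9) = -5 + √(-8*(-1/11) - 9) = -5 + √(8/11 - 9) = -5 + √(-91/11) = -5 + I*√1001/11 ≈ -5.0 + 2.8762*I)
(291 + 1/(-596)) + ((17 - 23)*P)/(1/(o + 2038)) = (291 + 1/(-596)) + ((17 - 23)*(-5 + I*√1001/11))/(1/(-855 + 2038)) = (291 - 1/596) + (-6*(-5 + I*√1001/11))/(1/1183) = 173435/596 + (30 - 6*I*√1001/11)/(1/1183) = 173435/596 + (30 - 6*I*√1001/11)*1183 = 173435/596 + (35490 - 7098*I*√1001/11) = 21325475/596 - 7098*I*√1001/11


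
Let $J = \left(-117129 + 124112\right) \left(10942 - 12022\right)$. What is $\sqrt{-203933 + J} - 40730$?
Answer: $-40730 + 11 i \sqrt{64013} \approx -40730.0 + 2783.1 i$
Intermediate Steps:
$J = -7541640$ ($J = 6983 \left(-1080\right) = -7541640$)
$\sqrt{-203933 + J} - 40730 = \sqrt{-203933 - 7541640} - 40730 = \sqrt{-7745573} - 40730 = 11 i \sqrt{64013} - 40730 = -40730 + 11 i \sqrt{64013}$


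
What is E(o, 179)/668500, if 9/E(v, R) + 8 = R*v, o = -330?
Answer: -9/39493643000 ≈ -2.2788e-10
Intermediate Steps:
E(v, R) = 9/(-8 + R*v)
E(o, 179)/668500 = (9/(-8 + 179*(-330)))/668500 = (9/(-8 - 59070))*(1/668500) = (9/(-59078))*(1/668500) = (9*(-1/59078))*(1/668500) = -9/59078*1/668500 = -9/39493643000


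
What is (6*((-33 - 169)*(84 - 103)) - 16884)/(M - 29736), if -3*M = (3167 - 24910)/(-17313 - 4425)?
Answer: -400674816/1939225247 ≈ -0.20662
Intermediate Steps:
M = -21743/65214 (M = -(3167 - 24910)/(3*(-17313 - 4425)) = -(-21743)/(3*(-21738)) = -(-21743)*(-1)/(3*21738) = -⅓*21743/21738 = -21743/65214 ≈ -0.33341)
(6*((-33 - 169)*(84 - 103)) - 16884)/(M - 29736) = (6*((-33 - 169)*(84 - 103)) - 16884)/(-21743/65214 - 29736) = (6*(-202*(-19)) - 16884)/(-1939225247/65214) = (6*3838 - 16884)*(-65214/1939225247) = (23028 - 16884)*(-65214/1939225247) = 6144*(-65214/1939225247) = -400674816/1939225247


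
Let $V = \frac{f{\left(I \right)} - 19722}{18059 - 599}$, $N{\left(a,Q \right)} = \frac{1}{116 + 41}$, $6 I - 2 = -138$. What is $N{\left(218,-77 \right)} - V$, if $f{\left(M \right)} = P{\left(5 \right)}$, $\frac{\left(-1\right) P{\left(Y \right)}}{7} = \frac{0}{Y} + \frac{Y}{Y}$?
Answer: $\frac{3114913}{2741220} \approx 1.1363$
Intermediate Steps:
$P{\left(Y \right)} = -7$ ($P{\left(Y \right)} = - 7 \left(\frac{0}{Y} + \frac{Y}{Y}\right) = - 7 \left(0 + 1\right) = \left(-7\right) 1 = -7$)
$I = - \frac{68}{3}$ ($I = \frac{1}{3} + \frac{1}{6} \left(-138\right) = \frac{1}{3} - 23 = - \frac{68}{3} \approx -22.667$)
$f{\left(M \right)} = -7$
$N{\left(a,Q \right)} = \frac{1}{157}$
$V = - \frac{19729}{17460}$ ($V = \frac{-7 - 19722}{18059 - 599} = - \frac{19729}{17460} \approx -1.13$)
$N{\left(218,-77 \right)} - V = \frac{1}{157} - - \frac{19729}{17460} = \frac{1}{157} + \frac{19729}{17460} = \frac{3114913}{2741220}$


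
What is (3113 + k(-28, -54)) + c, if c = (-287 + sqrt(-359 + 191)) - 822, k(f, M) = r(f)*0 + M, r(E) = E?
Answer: 1950 + 2*I*sqrt(42) ≈ 1950.0 + 12.961*I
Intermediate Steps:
k(f, M) = M (k(f, M) = f*0 + M = 0 + M = M)
c = -1109 + 2*I*sqrt(42) (c = (-287 + sqrt(-168)) - 822 = (-287 + 2*I*sqrt(42)) - 822 = -1109 + 2*I*sqrt(42) ≈ -1109.0 + 12.961*I)
(3113 + k(-28, -54)) + c = (3113 - 54) + (-1109 + 2*I*sqrt(42)) = 3059 + (-1109 + 2*I*sqrt(42)) = 1950 + 2*I*sqrt(42)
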